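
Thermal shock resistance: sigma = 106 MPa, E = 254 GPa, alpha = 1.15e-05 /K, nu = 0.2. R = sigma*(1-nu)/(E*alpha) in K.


R = 106*(1-0.2)/(254*1000*1.15e-05) = 29 K

29


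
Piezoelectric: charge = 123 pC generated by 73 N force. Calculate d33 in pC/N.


d33 = 123 / 73 = 1.7 pC/N

1.7


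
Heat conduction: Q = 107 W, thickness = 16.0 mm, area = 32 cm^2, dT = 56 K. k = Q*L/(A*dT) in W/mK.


k = 107*16.0/1000/(32/10000*56) = 9.55 W/mK

9.55


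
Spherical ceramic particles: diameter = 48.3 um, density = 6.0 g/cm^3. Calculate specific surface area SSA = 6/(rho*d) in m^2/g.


SSA = 6 / (6.0 * 48.3) = 0.021 m^2/g

0.021


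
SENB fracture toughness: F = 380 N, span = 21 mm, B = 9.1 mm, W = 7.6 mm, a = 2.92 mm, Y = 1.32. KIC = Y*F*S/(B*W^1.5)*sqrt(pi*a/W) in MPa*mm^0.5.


KIC = 1.32*380*21/(9.1*7.6^1.5)*sqrt(pi*2.92/7.6) = 60.7

60.7


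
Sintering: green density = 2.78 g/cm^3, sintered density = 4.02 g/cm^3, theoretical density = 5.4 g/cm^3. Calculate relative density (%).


Relative = 4.02 / 5.4 * 100 = 74.4%

74.4


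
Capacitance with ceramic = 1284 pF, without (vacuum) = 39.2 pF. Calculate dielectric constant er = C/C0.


er = 1284 / 39.2 = 32.76

32.76


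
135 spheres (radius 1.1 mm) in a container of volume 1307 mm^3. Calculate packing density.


V_sphere = 4/3*pi*1.1^3 = 5.5753 mm^3
Total V = 135*5.5753 = 752.6655 mm^3
PD = 752.6655 / 1307 = 0.576

0.576


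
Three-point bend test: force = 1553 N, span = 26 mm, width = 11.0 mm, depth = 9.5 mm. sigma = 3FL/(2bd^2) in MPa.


sigma = 3*1553*26/(2*11.0*9.5^2) = 61.0 MPa

61.0


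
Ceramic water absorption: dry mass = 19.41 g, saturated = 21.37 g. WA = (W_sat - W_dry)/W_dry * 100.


WA = (21.37 - 19.41) / 19.41 * 100 = 10.1%

10.1


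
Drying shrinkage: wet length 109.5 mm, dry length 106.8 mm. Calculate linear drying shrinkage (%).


DS = (109.5 - 106.8) / 109.5 * 100 = 2.47%

2.47


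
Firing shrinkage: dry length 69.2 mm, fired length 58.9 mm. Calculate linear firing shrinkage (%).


FS = (69.2 - 58.9) / 69.2 * 100 = 14.88%

14.88


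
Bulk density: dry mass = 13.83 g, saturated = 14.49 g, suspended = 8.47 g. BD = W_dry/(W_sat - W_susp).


BD = 13.83 / (14.49 - 8.47) = 13.83 / 6.02 = 2.297 g/cm^3

2.297


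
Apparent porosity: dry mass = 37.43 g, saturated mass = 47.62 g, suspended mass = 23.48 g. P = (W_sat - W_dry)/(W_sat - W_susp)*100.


P = (47.62 - 37.43) / (47.62 - 23.48) * 100 = 10.19 / 24.14 * 100 = 42.2%

42.2


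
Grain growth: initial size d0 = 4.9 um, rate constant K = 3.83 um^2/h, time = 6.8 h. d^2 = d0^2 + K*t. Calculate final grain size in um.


d^2 = 4.9^2 + 3.83*6.8 = 50.054
d = sqrt(50.054) = 7.07 um

7.07


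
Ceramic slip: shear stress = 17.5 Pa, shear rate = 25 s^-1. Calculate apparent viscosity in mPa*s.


eta = tau/gamma * 1000 = 17.5/25 * 1000 = 700.0 mPa*s

700.0


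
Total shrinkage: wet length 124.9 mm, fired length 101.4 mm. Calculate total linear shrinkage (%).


TS = (124.9 - 101.4) / 124.9 * 100 = 18.82%

18.82


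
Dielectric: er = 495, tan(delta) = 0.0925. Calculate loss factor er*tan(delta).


Loss = 495 * 0.0925 = 45.788

45.788


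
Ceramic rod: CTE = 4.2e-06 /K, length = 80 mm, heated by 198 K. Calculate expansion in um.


dL = 4.2e-06 * 80 * 198 * 1000 = 66.528 um

66.528


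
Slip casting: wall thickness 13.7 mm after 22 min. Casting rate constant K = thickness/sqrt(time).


K = 13.7 / sqrt(22) = 13.7 / 4.6904 = 2.921 mm/min^0.5

2.921


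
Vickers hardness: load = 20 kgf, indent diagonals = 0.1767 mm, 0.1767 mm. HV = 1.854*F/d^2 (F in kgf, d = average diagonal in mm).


d_avg = (0.1767+0.1767)/2 = 0.1767 mm
HV = 1.854*20/0.1767^2 = 1188

1188


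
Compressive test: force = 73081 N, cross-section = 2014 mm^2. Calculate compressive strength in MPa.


CS = 73081 / 2014 = 36.3 MPa

36.3


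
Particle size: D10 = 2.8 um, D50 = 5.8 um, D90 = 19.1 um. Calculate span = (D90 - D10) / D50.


Span = (19.1 - 2.8) / 5.8 = 16.3 / 5.8 = 2.81

2.81


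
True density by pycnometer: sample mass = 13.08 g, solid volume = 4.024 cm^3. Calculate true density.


TD = 13.08 / 4.024 = 3.25 g/cm^3

3.25


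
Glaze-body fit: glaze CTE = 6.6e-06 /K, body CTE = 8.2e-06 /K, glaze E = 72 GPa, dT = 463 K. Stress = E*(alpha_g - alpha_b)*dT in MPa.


Stress = 72*1000*(6.6e-06 - 8.2e-06)*463 = -53.3 MPa

-53.3


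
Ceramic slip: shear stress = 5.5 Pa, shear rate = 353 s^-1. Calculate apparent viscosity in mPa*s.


eta = tau/gamma * 1000 = 5.5/353 * 1000 = 15.6 mPa*s

15.6


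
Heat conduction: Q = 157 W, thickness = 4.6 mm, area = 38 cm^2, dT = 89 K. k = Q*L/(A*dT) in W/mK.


k = 157*4.6/1000/(38/10000*89) = 2.14 W/mK

2.14


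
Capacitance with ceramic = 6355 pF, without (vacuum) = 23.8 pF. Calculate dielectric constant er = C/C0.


er = 6355 / 23.8 = 267.02

267.02


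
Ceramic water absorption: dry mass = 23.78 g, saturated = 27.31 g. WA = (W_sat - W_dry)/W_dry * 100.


WA = (27.31 - 23.78) / 23.78 * 100 = 14.84%

14.84


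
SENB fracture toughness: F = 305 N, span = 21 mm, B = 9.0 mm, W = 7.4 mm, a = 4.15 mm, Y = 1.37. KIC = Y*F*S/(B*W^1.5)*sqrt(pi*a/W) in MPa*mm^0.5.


KIC = 1.37*305*21/(9.0*7.4^1.5)*sqrt(pi*4.15/7.4) = 64.29

64.29


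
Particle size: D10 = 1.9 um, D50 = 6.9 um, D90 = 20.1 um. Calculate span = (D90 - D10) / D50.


Span = (20.1 - 1.9) / 6.9 = 18.2 / 6.9 = 2.638

2.638


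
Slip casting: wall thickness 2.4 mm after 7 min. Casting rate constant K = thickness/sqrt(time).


K = 2.4 / sqrt(7) = 2.4 / 2.6458 = 0.907 mm/min^0.5

0.907


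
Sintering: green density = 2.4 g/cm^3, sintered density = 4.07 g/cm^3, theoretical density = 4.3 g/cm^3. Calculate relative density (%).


Relative = 4.07 / 4.3 * 100 = 94.7%

94.7


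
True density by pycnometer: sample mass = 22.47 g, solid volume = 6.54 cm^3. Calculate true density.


TD = 22.47 / 6.54 = 3.436 g/cm^3

3.436


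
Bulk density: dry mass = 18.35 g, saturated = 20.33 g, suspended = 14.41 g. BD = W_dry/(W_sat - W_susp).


BD = 18.35 / (20.33 - 14.41) = 18.35 / 5.92 = 3.1 g/cm^3

3.1


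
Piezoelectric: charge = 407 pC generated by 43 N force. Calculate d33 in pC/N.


d33 = 407 / 43 = 9.5 pC/N

9.5


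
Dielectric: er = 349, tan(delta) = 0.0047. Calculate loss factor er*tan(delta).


Loss = 349 * 0.0047 = 1.64

1.64


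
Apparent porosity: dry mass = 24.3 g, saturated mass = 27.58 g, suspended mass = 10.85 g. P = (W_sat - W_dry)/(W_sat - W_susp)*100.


P = (27.58 - 24.3) / (27.58 - 10.85) * 100 = 3.28 / 16.73 * 100 = 19.6%

19.6


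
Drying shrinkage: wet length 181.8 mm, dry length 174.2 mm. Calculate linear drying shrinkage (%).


DS = (181.8 - 174.2) / 181.8 * 100 = 4.18%

4.18


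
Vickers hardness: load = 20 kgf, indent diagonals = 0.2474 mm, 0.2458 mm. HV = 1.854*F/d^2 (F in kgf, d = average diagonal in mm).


d_avg = (0.2474+0.2458)/2 = 0.2466 mm
HV = 1.854*20/0.2466^2 = 610

610


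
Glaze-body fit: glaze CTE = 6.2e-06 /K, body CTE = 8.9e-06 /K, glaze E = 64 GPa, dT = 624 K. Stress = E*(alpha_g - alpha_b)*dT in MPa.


Stress = 64*1000*(6.2e-06 - 8.9e-06)*624 = -107.8 MPa

-107.8


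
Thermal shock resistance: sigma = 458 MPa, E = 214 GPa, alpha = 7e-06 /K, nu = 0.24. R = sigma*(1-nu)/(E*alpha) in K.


R = 458*(1-0.24)/(214*1000*7e-06) = 232 K

232


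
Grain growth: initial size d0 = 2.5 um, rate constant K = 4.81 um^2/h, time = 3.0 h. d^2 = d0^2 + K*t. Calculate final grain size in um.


d^2 = 2.5^2 + 4.81*3.0 = 20.68
d = sqrt(20.68) = 4.55 um

4.55


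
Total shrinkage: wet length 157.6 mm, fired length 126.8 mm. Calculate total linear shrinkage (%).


TS = (157.6 - 126.8) / 157.6 * 100 = 19.54%

19.54


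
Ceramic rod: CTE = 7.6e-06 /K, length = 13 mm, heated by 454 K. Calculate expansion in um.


dL = 7.6e-06 * 13 * 454 * 1000 = 44.855 um

44.855


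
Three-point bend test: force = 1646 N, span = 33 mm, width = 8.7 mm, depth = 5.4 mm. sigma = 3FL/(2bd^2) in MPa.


sigma = 3*1646*33/(2*8.7*5.4^2) = 321.2 MPa

321.2


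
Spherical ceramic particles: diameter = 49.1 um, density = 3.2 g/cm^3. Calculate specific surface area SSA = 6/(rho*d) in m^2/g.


SSA = 6 / (3.2 * 49.1) = 0.038 m^2/g

0.038


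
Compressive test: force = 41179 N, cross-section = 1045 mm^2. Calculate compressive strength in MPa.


CS = 41179 / 1045 = 39.4 MPa

39.4


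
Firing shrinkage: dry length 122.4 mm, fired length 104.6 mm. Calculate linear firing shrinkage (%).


FS = (122.4 - 104.6) / 122.4 * 100 = 14.54%

14.54


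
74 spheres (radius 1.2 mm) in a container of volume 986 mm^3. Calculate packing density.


V_sphere = 4/3*pi*1.2^3 = 7.2382 mm^3
Total V = 74*7.2382 = 535.6268 mm^3
PD = 535.6268 / 986 = 0.543

0.543


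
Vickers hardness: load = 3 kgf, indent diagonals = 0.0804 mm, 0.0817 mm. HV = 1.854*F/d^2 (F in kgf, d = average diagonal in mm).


d_avg = (0.0804+0.0817)/2 = 0.08105 mm
HV = 1.854*3/0.08105^2 = 847

847


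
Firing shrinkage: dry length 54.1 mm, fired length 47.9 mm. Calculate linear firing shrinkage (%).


FS = (54.1 - 47.9) / 54.1 * 100 = 11.46%

11.46


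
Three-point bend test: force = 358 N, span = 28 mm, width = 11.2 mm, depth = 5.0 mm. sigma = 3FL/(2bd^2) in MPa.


sigma = 3*358*28/(2*11.2*5.0^2) = 53.7 MPa

53.7


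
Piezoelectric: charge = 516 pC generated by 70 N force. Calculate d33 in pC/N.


d33 = 516 / 70 = 7.4 pC/N

7.4


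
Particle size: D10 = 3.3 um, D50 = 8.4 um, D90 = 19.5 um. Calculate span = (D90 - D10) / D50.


Span = (19.5 - 3.3) / 8.4 = 16.2 / 8.4 = 1.929

1.929


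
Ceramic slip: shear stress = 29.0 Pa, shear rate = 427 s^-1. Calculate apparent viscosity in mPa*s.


eta = tau/gamma * 1000 = 29.0/427 * 1000 = 67.9 mPa*s

67.9


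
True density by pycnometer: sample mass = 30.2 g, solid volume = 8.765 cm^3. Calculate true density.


TD = 30.2 / 8.765 = 3.446 g/cm^3

3.446


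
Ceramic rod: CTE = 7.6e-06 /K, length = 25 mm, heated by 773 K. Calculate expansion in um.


dL = 7.6e-06 * 25 * 773 * 1000 = 146.87 um

146.87


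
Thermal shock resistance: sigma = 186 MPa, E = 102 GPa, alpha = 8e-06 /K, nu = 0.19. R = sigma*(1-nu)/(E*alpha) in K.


R = 186*(1-0.19)/(102*1000*8e-06) = 185 K

185


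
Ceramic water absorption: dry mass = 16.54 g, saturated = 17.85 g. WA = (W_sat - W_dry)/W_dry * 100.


WA = (17.85 - 16.54) / 16.54 * 100 = 7.92%

7.92


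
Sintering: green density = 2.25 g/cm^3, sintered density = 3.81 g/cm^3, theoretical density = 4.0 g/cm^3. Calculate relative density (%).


Relative = 3.81 / 4.0 * 100 = 95.3%

95.3


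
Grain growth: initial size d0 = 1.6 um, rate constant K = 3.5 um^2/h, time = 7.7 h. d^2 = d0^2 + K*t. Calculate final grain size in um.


d^2 = 1.6^2 + 3.5*7.7 = 29.51
d = sqrt(29.51) = 5.43 um

5.43


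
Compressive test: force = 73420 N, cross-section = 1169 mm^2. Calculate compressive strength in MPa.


CS = 73420 / 1169 = 62.8 MPa

62.8


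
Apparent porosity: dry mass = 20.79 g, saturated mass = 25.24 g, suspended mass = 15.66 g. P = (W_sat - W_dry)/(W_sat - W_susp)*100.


P = (25.24 - 20.79) / (25.24 - 15.66) * 100 = 4.45 / 9.58 * 100 = 46.5%

46.5


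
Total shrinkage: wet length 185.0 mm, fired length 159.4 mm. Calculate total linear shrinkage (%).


TS = (185.0 - 159.4) / 185.0 * 100 = 13.84%

13.84


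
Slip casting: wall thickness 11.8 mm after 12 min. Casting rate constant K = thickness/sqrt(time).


K = 11.8 / sqrt(12) = 11.8 / 3.4641 = 3.406 mm/min^0.5

3.406


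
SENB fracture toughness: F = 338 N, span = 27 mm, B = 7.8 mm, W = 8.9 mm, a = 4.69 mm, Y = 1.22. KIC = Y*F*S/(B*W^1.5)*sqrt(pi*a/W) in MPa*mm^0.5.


KIC = 1.22*338*27/(7.8*8.9^1.5)*sqrt(pi*4.69/8.9) = 69.17

69.17


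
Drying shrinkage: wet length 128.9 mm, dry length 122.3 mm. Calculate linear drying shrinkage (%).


DS = (128.9 - 122.3) / 128.9 * 100 = 5.12%

5.12


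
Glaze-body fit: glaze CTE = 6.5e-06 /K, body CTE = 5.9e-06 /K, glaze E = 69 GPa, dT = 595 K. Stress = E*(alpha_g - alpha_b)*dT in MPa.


Stress = 69*1000*(6.5e-06 - 5.9e-06)*595 = 24.6 MPa

24.6


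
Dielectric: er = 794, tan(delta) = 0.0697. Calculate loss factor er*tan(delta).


Loss = 794 * 0.0697 = 55.342

55.342


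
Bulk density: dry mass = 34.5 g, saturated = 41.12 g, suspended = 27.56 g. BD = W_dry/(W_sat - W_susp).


BD = 34.5 / (41.12 - 27.56) = 34.5 / 13.56 = 2.544 g/cm^3

2.544


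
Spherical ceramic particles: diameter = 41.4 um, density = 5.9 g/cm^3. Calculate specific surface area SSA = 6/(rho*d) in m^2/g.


SSA = 6 / (5.9 * 41.4) = 0.025 m^2/g

0.025


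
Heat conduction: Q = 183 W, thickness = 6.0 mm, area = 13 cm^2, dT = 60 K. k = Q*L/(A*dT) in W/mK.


k = 183*6.0/1000/(13/10000*60) = 14.08 W/mK

14.08


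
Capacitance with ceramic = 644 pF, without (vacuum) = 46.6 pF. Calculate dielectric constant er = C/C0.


er = 644 / 46.6 = 13.82

13.82


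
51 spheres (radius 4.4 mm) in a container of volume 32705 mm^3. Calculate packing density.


V_sphere = 4/3*pi*4.4^3 = 356.8179 mm^3
Total V = 51*356.8179 = 18197.7129 mm^3
PD = 18197.7129 / 32705 = 0.556

0.556


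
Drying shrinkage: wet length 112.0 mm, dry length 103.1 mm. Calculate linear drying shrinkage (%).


DS = (112.0 - 103.1) / 112.0 * 100 = 7.95%

7.95


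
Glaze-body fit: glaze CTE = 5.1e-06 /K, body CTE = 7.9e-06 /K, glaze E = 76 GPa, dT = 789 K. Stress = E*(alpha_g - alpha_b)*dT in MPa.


Stress = 76*1000*(5.1e-06 - 7.9e-06)*789 = -167.9 MPa

-167.9


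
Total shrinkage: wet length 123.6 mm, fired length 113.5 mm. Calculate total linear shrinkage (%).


TS = (123.6 - 113.5) / 123.6 * 100 = 8.17%

8.17


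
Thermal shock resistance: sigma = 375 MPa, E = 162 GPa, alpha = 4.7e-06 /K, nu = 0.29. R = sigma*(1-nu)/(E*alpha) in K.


R = 375*(1-0.29)/(162*1000*4.7e-06) = 350 K

350


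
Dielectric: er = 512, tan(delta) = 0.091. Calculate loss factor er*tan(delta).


Loss = 512 * 0.091 = 46.592

46.592


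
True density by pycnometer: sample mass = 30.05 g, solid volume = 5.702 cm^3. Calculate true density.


TD = 30.05 / 5.702 = 5.27 g/cm^3

5.27


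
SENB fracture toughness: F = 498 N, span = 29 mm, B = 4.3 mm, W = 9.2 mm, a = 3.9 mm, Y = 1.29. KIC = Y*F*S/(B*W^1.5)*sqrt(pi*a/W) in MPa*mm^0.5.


KIC = 1.29*498*29/(4.3*9.2^1.5)*sqrt(pi*3.9/9.2) = 179.18

179.18


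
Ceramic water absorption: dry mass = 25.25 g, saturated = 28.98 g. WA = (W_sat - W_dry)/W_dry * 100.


WA = (28.98 - 25.25) / 25.25 * 100 = 14.77%

14.77


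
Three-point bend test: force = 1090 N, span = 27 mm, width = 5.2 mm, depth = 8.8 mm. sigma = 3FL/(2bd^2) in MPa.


sigma = 3*1090*27/(2*5.2*8.8^2) = 109.6 MPa

109.6


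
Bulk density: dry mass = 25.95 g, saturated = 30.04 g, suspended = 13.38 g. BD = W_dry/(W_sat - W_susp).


BD = 25.95 / (30.04 - 13.38) = 25.95 / 16.66 = 1.558 g/cm^3

1.558


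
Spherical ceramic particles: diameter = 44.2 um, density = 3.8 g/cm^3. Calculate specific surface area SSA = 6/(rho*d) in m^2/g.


SSA = 6 / (3.8 * 44.2) = 0.036 m^2/g

0.036


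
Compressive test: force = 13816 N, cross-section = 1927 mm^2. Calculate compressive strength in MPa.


CS = 13816 / 1927 = 7.2 MPa

7.2


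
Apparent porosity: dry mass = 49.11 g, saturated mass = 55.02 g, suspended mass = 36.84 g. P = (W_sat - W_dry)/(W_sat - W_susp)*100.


P = (55.02 - 49.11) / (55.02 - 36.84) * 100 = 5.91 / 18.18 * 100 = 32.5%

32.5


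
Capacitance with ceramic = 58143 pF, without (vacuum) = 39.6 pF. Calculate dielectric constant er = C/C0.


er = 58143 / 39.6 = 1468.26

1468.26


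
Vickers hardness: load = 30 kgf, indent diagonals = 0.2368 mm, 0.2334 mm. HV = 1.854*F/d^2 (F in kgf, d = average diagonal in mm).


d_avg = (0.2368+0.2334)/2 = 0.2351 mm
HV = 1.854*30/0.2351^2 = 1006

1006


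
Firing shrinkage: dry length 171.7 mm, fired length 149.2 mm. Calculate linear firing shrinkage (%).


FS = (171.7 - 149.2) / 171.7 * 100 = 13.1%

13.1


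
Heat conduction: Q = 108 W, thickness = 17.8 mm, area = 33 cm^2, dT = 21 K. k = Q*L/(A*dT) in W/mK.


k = 108*17.8/1000/(33/10000*21) = 27.74 W/mK

27.74


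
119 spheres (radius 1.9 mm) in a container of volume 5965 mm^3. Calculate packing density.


V_sphere = 4/3*pi*1.9^3 = 28.7309 mm^3
Total V = 119*28.7309 = 3418.9771 mm^3
PD = 3418.9771 / 5965 = 0.573

0.573


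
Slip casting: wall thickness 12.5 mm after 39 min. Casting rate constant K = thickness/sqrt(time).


K = 12.5 / sqrt(39) = 12.5 / 6.245 = 2.002 mm/min^0.5

2.002


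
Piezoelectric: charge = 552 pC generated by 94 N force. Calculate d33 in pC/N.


d33 = 552 / 94 = 5.9 pC/N

5.9


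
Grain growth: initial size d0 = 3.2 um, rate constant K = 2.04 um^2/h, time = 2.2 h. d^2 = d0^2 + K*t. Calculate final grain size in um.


d^2 = 3.2^2 + 2.04*2.2 = 14.728
d = sqrt(14.728) = 3.84 um

3.84


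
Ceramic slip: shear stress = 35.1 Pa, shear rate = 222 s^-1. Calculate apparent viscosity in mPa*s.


eta = tau/gamma * 1000 = 35.1/222 * 1000 = 158.1 mPa*s

158.1


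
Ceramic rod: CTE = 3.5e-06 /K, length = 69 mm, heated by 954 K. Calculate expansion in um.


dL = 3.5e-06 * 69 * 954 * 1000 = 230.391 um

230.391


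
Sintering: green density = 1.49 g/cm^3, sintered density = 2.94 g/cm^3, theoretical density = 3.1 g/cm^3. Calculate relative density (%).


Relative = 2.94 / 3.1 * 100 = 94.8%

94.8


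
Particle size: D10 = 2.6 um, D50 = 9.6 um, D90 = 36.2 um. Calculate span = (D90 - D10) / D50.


Span = (36.2 - 2.6) / 9.6 = 33.6 / 9.6 = 3.5

3.5


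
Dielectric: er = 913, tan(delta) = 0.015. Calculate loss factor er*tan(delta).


Loss = 913 * 0.015 = 13.695

13.695


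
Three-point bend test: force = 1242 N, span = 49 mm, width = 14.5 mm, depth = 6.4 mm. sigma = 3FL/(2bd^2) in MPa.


sigma = 3*1242*49/(2*14.5*6.4^2) = 153.7 MPa

153.7


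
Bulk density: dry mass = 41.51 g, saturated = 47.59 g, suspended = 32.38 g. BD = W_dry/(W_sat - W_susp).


BD = 41.51 / (47.59 - 32.38) = 41.51 / 15.21 = 2.729 g/cm^3

2.729


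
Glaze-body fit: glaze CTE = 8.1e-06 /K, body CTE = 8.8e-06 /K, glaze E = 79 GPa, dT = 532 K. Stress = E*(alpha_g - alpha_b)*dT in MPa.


Stress = 79*1000*(8.1e-06 - 8.8e-06)*532 = -29.4 MPa

-29.4


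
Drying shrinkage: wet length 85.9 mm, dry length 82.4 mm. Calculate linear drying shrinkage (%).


DS = (85.9 - 82.4) / 85.9 * 100 = 4.07%

4.07


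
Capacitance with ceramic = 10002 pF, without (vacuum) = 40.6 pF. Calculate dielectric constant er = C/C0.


er = 10002 / 40.6 = 246.35

246.35


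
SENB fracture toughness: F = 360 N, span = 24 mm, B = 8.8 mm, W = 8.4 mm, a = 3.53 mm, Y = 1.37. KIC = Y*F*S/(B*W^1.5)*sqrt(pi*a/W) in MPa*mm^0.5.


KIC = 1.37*360*24/(8.8*8.4^1.5)*sqrt(pi*3.53/8.4) = 63.48

63.48


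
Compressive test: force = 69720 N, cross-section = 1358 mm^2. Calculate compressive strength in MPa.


CS = 69720 / 1358 = 51.3 MPa

51.3


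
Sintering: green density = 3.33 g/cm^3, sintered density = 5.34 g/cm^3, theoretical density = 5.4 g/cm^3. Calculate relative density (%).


Relative = 5.34 / 5.4 * 100 = 98.9%

98.9


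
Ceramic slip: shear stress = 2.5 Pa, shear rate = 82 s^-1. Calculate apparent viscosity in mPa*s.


eta = tau/gamma * 1000 = 2.5/82 * 1000 = 30.5 mPa*s

30.5


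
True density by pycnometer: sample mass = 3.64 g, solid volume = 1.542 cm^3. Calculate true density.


TD = 3.64 / 1.542 = 2.361 g/cm^3

2.361


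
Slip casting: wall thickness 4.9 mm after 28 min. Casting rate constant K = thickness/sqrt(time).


K = 4.9 / sqrt(28) = 4.9 / 5.2915 = 0.926 mm/min^0.5

0.926


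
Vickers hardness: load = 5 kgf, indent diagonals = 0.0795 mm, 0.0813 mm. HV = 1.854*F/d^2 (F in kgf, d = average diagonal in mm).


d_avg = (0.0795+0.0813)/2 = 0.0804 mm
HV = 1.854*5/0.0804^2 = 1434

1434


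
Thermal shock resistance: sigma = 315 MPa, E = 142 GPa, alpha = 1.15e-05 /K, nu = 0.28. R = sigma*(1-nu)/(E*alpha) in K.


R = 315*(1-0.28)/(142*1000*1.15e-05) = 139 K

139


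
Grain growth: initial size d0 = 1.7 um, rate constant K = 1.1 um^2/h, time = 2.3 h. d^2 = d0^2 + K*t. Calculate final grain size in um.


d^2 = 1.7^2 + 1.1*2.3 = 5.42
d = sqrt(5.42) = 2.33 um

2.33


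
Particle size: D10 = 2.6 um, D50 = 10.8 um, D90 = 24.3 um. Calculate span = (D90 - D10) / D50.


Span = (24.3 - 2.6) / 10.8 = 21.7 / 10.8 = 2.009

2.009


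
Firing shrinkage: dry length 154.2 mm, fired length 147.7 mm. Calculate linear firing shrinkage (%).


FS = (154.2 - 147.7) / 154.2 * 100 = 4.22%

4.22


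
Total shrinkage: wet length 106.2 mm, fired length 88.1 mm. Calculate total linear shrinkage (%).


TS = (106.2 - 88.1) / 106.2 * 100 = 17.04%

17.04


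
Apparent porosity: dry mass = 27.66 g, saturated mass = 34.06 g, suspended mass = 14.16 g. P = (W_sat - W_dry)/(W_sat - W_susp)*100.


P = (34.06 - 27.66) / (34.06 - 14.16) * 100 = 6.4 / 19.9 * 100 = 32.2%

32.2


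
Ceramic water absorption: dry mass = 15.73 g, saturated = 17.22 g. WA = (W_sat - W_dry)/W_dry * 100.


WA = (17.22 - 15.73) / 15.73 * 100 = 9.47%

9.47


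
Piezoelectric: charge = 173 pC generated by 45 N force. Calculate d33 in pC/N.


d33 = 173 / 45 = 3.8 pC/N

3.8


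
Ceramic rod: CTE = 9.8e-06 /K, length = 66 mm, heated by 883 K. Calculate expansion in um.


dL = 9.8e-06 * 66 * 883 * 1000 = 571.124 um

571.124


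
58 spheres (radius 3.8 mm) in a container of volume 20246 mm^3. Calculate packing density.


V_sphere = 4/3*pi*3.8^3 = 229.8473 mm^3
Total V = 58*229.8473 = 13331.1434 mm^3
PD = 13331.1434 / 20246 = 0.658

0.658


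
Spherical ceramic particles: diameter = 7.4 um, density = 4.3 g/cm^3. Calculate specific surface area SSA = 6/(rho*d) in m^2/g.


SSA = 6 / (4.3 * 7.4) = 0.189 m^2/g

0.189


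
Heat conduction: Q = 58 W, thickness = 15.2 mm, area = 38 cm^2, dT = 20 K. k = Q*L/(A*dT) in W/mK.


k = 58*15.2/1000/(38/10000*20) = 11.6 W/mK

11.6


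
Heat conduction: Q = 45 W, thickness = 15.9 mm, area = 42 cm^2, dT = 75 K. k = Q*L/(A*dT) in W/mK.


k = 45*15.9/1000/(42/10000*75) = 2.27 W/mK

2.27


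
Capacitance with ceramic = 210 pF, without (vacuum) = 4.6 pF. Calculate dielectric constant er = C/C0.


er = 210 / 4.6 = 45.65

45.65


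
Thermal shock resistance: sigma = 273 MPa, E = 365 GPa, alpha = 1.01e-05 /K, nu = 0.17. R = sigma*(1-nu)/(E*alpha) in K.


R = 273*(1-0.17)/(365*1000*1.01e-05) = 61 K

61


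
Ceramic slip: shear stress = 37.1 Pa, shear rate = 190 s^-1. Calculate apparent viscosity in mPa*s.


eta = tau/gamma * 1000 = 37.1/190 * 1000 = 195.3 mPa*s

195.3


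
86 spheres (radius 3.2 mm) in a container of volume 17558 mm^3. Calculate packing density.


V_sphere = 4/3*pi*3.2^3 = 137.2583 mm^3
Total V = 86*137.2583 = 11804.2138 mm^3
PD = 11804.2138 / 17558 = 0.672

0.672


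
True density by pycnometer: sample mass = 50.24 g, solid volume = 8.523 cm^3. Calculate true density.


TD = 50.24 / 8.523 = 5.895 g/cm^3

5.895


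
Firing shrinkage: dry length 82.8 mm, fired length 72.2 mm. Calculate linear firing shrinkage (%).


FS = (82.8 - 72.2) / 82.8 * 100 = 12.8%

12.8


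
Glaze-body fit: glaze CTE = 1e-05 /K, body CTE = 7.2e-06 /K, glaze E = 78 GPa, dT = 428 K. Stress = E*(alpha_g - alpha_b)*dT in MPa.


Stress = 78*1000*(1e-05 - 7.2e-06)*428 = 93.5 MPa

93.5


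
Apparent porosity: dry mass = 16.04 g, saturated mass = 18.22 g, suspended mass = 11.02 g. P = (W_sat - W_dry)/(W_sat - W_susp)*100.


P = (18.22 - 16.04) / (18.22 - 11.02) * 100 = 2.18 / 7.2 * 100 = 30.3%

30.3


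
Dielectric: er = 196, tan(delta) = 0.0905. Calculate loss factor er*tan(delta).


Loss = 196 * 0.0905 = 17.738

17.738


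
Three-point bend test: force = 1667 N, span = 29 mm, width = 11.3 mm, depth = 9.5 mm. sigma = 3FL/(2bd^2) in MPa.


sigma = 3*1667*29/(2*11.3*9.5^2) = 71.1 MPa

71.1


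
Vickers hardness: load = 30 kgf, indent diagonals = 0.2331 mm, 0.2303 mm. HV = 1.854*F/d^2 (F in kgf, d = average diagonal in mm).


d_avg = (0.2331+0.2303)/2 = 0.2317 mm
HV = 1.854*30/0.2317^2 = 1036

1036


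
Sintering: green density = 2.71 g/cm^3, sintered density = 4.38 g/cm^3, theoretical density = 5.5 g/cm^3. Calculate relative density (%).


Relative = 4.38 / 5.5 * 100 = 79.6%

79.6


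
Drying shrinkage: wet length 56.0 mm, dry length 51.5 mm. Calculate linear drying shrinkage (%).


DS = (56.0 - 51.5) / 56.0 * 100 = 8.04%

8.04


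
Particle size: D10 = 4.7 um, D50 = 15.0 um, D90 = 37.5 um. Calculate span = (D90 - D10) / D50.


Span = (37.5 - 4.7) / 15.0 = 32.8 / 15.0 = 2.187

2.187


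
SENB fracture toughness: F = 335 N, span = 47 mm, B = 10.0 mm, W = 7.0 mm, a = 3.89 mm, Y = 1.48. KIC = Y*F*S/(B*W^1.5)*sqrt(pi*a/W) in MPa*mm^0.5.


KIC = 1.48*335*47/(10.0*7.0^1.5)*sqrt(pi*3.89/7.0) = 166.25

166.25


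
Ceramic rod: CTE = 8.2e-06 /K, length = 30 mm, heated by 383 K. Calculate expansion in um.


dL = 8.2e-06 * 30 * 383 * 1000 = 94.218 um

94.218


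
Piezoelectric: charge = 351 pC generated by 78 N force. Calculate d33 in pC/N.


d33 = 351 / 78 = 4.5 pC/N

4.5


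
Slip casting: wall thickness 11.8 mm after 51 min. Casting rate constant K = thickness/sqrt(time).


K = 11.8 / sqrt(51) = 11.8 / 7.1414 = 1.652 mm/min^0.5

1.652


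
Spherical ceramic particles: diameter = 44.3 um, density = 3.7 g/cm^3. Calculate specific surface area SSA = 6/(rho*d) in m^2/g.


SSA = 6 / (3.7 * 44.3) = 0.037 m^2/g

0.037


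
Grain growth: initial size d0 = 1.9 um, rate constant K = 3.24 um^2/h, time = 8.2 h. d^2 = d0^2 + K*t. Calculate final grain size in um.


d^2 = 1.9^2 + 3.24*8.2 = 30.178
d = sqrt(30.178) = 5.49 um

5.49


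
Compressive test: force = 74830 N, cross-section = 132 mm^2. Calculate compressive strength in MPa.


CS = 74830 / 132 = 566.9 MPa

566.9


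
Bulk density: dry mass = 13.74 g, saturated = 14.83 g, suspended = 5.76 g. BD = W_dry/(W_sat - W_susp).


BD = 13.74 / (14.83 - 5.76) = 13.74 / 9.07 = 1.515 g/cm^3

1.515


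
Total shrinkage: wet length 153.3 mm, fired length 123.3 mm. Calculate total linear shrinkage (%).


TS = (153.3 - 123.3) / 153.3 * 100 = 19.57%

19.57


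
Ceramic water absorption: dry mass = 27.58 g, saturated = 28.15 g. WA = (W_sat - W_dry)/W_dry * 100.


WA = (28.15 - 27.58) / 27.58 * 100 = 2.07%

2.07


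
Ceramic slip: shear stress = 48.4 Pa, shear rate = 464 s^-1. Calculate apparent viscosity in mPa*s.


eta = tau/gamma * 1000 = 48.4/464 * 1000 = 104.3 mPa*s

104.3


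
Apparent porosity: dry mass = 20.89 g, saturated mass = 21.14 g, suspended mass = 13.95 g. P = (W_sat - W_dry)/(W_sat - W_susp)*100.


P = (21.14 - 20.89) / (21.14 - 13.95) * 100 = 0.25 / 7.19 * 100 = 3.5%

3.5


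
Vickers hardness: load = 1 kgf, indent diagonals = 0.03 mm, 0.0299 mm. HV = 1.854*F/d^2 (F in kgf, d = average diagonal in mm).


d_avg = (0.03+0.0299)/2 = 0.02995 mm
HV = 1.854*1/0.02995^2 = 2067

2067


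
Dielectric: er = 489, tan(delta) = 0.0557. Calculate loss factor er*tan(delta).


Loss = 489 * 0.0557 = 27.237

27.237


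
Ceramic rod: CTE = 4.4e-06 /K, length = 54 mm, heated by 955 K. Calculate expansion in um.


dL = 4.4e-06 * 54 * 955 * 1000 = 226.908 um

226.908


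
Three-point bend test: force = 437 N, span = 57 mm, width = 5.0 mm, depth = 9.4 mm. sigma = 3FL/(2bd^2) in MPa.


sigma = 3*437*57/(2*5.0*9.4^2) = 84.6 MPa

84.6


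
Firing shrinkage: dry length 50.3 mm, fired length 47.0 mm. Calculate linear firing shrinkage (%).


FS = (50.3 - 47.0) / 50.3 * 100 = 6.56%

6.56


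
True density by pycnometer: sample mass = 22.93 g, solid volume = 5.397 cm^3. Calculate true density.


TD = 22.93 / 5.397 = 4.249 g/cm^3

4.249


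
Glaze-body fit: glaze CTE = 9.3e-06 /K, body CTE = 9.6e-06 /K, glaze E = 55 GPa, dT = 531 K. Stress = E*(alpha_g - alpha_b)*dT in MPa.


Stress = 55*1000*(9.3e-06 - 9.6e-06)*531 = -8.8 MPa

-8.8


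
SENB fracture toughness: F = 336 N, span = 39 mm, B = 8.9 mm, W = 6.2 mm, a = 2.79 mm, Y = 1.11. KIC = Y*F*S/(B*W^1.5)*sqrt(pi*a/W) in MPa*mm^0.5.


KIC = 1.11*336*39/(8.9*6.2^1.5)*sqrt(pi*2.79/6.2) = 125.87

125.87


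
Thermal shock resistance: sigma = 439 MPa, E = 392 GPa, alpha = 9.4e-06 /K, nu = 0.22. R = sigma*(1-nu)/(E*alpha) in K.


R = 439*(1-0.22)/(392*1000*9.4e-06) = 93 K

93


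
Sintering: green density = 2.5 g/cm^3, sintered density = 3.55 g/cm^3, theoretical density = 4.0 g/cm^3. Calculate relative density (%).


Relative = 3.55 / 4.0 * 100 = 88.8%

88.8


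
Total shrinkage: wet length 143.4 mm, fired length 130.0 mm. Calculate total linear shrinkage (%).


TS = (143.4 - 130.0) / 143.4 * 100 = 9.34%

9.34


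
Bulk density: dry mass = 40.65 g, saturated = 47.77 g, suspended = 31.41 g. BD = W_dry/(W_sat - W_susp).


BD = 40.65 / (47.77 - 31.41) = 40.65 / 16.36 = 2.485 g/cm^3

2.485


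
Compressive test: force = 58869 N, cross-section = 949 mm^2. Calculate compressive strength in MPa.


CS = 58869 / 949 = 62.0 MPa

62.0


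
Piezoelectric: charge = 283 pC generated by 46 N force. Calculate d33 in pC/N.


d33 = 283 / 46 = 6.2 pC/N

6.2


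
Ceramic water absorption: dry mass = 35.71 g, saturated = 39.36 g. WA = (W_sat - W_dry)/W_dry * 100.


WA = (39.36 - 35.71) / 35.71 * 100 = 10.22%

10.22


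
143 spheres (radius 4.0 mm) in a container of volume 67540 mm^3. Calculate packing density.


V_sphere = 4/3*pi*4.0^3 = 268.0826 mm^3
Total V = 143*268.0826 = 38335.8118 mm^3
PD = 38335.8118 / 67540 = 0.568

0.568


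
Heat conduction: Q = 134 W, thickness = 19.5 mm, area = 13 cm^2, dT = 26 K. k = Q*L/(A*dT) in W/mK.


k = 134*19.5/1000/(13/10000*26) = 77.31 W/mK

77.31


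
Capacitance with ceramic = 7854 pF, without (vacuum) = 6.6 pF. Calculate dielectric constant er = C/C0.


er = 7854 / 6.6 = 1190.0

1190.0


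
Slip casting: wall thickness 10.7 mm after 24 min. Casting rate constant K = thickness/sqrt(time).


K = 10.7 / sqrt(24) = 10.7 / 4.899 = 2.184 mm/min^0.5

2.184


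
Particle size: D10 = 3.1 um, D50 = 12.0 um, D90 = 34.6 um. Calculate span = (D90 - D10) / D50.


Span = (34.6 - 3.1) / 12.0 = 31.5 / 12.0 = 2.625

2.625


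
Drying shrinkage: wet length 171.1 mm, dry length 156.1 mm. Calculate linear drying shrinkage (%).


DS = (171.1 - 156.1) / 171.1 * 100 = 8.77%

8.77


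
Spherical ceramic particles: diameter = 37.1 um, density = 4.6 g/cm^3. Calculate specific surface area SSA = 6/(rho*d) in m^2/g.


SSA = 6 / (4.6 * 37.1) = 0.035 m^2/g

0.035


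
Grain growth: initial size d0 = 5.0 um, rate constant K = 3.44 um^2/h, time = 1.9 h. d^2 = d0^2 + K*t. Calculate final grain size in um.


d^2 = 5.0^2 + 3.44*1.9 = 31.536
d = sqrt(31.536) = 5.62 um

5.62


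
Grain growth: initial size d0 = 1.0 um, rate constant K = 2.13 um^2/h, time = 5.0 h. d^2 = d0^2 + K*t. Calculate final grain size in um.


d^2 = 1.0^2 + 2.13*5.0 = 11.65
d = sqrt(11.65) = 3.41 um

3.41


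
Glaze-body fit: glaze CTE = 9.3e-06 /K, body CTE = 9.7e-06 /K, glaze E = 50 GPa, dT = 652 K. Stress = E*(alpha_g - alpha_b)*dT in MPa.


Stress = 50*1000*(9.3e-06 - 9.7e-06)*652 = -13.0 MPa

-13.0


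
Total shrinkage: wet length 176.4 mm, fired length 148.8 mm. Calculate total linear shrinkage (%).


TS = (176.4 - 148.8) / 176.4 * 100 = 15.65%

15.65


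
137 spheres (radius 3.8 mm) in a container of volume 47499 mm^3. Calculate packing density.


V_sphere = 4/3*pi*3.8^3 = 229.8473 mm^3
Total V = 137*229.8473 = 31489.0801 mm^3
PD = 31489.0801 / 47499 = 0.663

0.663


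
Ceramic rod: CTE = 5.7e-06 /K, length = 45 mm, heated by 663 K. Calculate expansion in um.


dL = 5.7e-06 * 45 * 663 * 1000 = 170.06 um

170.06


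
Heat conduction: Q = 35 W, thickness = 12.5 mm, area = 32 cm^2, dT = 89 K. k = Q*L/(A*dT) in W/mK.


k = 35*12.5/1000/(32/10000*89) = 1.54 W/mK

1.54


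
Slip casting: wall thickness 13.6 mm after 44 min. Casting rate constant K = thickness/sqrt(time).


K = 13.6 / sqrt(44) = 13.6 / 6.6332 = 2.05 mm/min^0.5

2.05


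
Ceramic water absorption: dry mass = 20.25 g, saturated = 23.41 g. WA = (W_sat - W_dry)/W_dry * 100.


WA = (23.41 - 20.25) / 20.25 * 100 = 15.6%

15.6


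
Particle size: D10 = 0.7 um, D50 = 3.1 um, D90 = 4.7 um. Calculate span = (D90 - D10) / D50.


Span = (4.7 - 0.7) / 3.1 = 4.0 / 3.1 = 1.29

1.29


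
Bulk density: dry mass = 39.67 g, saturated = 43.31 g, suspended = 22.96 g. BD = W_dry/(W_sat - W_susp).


BD = 39.67 / (43.31 - 22.96) = 39.67 / 20.35 = 1.949 g/cm^3

1.949


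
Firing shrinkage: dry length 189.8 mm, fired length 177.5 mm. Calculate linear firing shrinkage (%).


FS = (189.8 - 177.5) / 189.8 * 100 = 6.48%

6.48


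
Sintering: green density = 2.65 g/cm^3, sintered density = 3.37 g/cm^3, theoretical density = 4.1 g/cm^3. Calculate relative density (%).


Relative = 3.37 / 4.1 * 100 = 82.2%

82.2


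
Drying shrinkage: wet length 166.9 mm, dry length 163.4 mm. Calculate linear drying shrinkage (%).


DS = (166.9 - 163.4) / 166.9 * 100 = 2.1%

2.1


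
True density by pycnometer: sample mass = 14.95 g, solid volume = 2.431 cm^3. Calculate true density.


TD = 14.95 / 2.431 = 6.15 g/cm^3

6.15


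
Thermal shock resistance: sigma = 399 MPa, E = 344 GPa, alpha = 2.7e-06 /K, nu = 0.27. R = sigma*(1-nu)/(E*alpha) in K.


R = 399*(1-0.27)/(344*1000*2.7e-06) = 314 K

314


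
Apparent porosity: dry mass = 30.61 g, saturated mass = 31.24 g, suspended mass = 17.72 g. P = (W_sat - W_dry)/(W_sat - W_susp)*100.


P = (31.24 - 30.61) / (31.24 - 17.72) * 100 = 0.63 / 13.52 * 100 = 4.7%

4.7


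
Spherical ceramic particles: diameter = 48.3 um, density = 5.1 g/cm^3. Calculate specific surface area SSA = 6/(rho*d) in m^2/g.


SSA = 6 / (5.1 * 48.3) = 0.024 m^2/g

0.024


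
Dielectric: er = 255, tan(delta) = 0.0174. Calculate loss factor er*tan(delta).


Loss = 255 * 0.0174 = 4.437

4.437


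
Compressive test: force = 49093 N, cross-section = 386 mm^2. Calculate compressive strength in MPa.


CS = 49093 / 386 = 127.2 MPa

127.2


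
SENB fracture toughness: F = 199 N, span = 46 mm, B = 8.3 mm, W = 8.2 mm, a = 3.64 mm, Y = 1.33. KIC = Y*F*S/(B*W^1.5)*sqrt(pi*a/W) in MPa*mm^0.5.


KIC = 1.33*199*46/(8.3*8.2^1.5)*sqrt(pi*3.64/8.2) = 73.77

73.77


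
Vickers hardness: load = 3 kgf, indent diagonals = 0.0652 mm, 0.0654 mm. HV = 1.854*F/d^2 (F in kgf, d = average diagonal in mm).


d_avg = (0.0652+0.0654)/2 = 0.0653 mm
HV = 1.854*3/0.0653^2 = 1304

1304


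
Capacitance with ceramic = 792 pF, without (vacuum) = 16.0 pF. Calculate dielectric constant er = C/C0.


er = 792 / 16.0 = 49.5

49.5


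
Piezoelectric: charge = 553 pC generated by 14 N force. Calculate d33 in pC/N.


d33 = 553 / 14 = 39.5 pC/N

39.5


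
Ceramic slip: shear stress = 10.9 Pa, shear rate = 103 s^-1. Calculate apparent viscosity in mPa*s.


eta = tau/gamma * 1000 = 10.9/103 * 1000 = 105.8 mPa*s

105.8


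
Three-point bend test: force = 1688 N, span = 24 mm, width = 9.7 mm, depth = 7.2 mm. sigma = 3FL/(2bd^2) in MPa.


sigma = 3*1688*24/(2*9.7*7.2^2) = 120.8 MPa

120.8


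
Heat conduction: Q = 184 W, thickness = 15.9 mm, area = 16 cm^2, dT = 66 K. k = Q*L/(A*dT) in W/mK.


k = 184*15.9/1000/(16/10000*66) = 27.7 W/mK

27.7


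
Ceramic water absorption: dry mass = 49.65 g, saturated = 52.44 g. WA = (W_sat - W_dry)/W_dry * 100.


WA = (52.44 - 49.65) / 49.65 * 100 = 5.62%

5.62


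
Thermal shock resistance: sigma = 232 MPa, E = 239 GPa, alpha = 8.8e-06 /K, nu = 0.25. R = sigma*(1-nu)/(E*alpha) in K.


R = 232*(1-0.25)/(239*1000*8.8e-06) = 83 K

83


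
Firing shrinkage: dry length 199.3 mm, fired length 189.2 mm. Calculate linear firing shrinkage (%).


FS = (199.3 - 189.2) / 199.3 * 100 = 5.07%

5.07


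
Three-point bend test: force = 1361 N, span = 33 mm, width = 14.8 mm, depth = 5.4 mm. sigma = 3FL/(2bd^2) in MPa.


sigma = 3*1361*33/(2*14.8*5.4^2) = 156.1 MPa

156.1


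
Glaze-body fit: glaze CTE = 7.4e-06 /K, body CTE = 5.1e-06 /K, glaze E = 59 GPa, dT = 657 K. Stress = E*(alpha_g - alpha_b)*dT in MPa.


Stress = 59*1000*(7.4e-06 - 5.1e-06)*657 = 89.2 MPa

89.2


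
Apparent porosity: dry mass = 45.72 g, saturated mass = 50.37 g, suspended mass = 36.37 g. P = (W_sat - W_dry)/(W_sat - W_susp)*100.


P = (50.37 - 45.72) / (50.37 - 36.37) * 100 = 4.65 / 14.0 * 100 = 33.2%

33.2


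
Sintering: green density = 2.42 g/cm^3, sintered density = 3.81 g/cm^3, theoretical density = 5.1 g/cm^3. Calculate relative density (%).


Relative = 3.81 / 5.1 * 100 = 74.7%

74.7


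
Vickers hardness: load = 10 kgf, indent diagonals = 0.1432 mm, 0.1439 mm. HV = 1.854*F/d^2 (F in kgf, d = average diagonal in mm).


d_avg = (0.1432+0.1439)/2 = 0.14355 mm
HV = 1.854*10/0.14355^2 = 900

900


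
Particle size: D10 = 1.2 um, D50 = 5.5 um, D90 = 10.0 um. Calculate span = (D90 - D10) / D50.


Span = (10.0 - 1.2) / 5.5 = 8.8 / 5.5 = 1.6

1.6


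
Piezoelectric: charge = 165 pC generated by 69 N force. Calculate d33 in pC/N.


d33 = 165 / 69 = 2.4 pC/N

2.4


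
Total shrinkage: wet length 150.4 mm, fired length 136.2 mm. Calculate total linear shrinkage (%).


TS = (150.4 - 136.2) / 150.4 * 100 = 9.44%

9.44


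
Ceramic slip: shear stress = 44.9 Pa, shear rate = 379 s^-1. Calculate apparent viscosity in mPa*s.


eta = tau/gamma * 1000 = 44.9/379 * 1000 = 118.5 mPa*s

118.5


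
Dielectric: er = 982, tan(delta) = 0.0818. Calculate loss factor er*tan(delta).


Loss = 982 * 0.0818 = 80.328

80.328


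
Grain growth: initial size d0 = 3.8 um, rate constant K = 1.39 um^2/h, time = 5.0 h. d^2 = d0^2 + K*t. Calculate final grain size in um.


d^2 = 3.8^2 + 1.39*5.0 = 21.39
d = sqrt(21.39) = 4.62 um

4.62


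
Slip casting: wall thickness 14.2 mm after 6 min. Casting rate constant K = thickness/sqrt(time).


K = 14.2 / sqrt(6) = 14.2 / 2.4495 = 5.797 mm/min^0.5

5.797


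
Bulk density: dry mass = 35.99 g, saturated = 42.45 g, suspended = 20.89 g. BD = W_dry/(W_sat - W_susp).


BD = 35.99 / (42.45 - 20.89) = 35.99 / 21.56 = 1.669 g/cm^3

1.669


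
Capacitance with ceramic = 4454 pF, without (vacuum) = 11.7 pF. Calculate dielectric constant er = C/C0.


er = 4454 / 11.7 = 380.68

380.68


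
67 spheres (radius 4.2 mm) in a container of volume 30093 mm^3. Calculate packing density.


V_sphere = 4/3*pi*4.2^3 = 310.3391 mm^3
Total V = 67*310.3391 = 20792.7197 mm^3
PD = 20792.7197 / 30093 = 0.691

0.691


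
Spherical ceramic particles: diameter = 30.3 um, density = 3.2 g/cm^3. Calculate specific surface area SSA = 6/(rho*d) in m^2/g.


SSA = 6 / (3.2 * 30.3) = 0.062 m^2/g

0.062


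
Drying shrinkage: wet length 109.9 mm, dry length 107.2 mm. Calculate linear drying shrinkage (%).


DS = (109.9 - 107.2) / 109.9 * 100 = 2.46%

2.46


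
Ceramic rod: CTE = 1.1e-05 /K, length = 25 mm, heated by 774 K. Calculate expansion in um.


dL = 1.1e-05 * 25 * 774 * 1000 = 212.85 um

212.85


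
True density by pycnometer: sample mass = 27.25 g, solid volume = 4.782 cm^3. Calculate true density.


TD = 27.25 / 4.782 = 5.698 g/cm^3

5.698


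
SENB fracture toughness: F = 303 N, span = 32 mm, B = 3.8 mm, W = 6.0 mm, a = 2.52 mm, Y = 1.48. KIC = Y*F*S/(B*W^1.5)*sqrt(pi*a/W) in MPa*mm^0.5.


KIC = 1.48*303*32/(3.8*6.0^1.5)*sqrt(pi*2.52/6.0) = 295.15

295.15
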